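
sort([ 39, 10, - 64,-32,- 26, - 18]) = [ - 64 ,- 32, - 26,-18,10, 39]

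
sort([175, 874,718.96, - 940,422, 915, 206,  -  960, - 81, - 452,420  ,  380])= [ -960, - 940,-452,-81 , 175,206, 380,  420, 422,  718.96, 874, 915]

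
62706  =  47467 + 15239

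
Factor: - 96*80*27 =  - 207360  =  -2^9*3^4*5^1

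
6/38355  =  2/12785 = 0.00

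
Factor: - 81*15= - 3^5*5^1  =  - 1215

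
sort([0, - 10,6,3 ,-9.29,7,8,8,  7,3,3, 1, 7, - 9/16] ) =[ - 10, - 9.29, - 9/16, 0,1, 3, 3, 3,6, 7, 7 , 7,8 , 8]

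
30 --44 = 74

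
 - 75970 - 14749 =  - 90719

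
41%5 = 1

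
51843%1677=1533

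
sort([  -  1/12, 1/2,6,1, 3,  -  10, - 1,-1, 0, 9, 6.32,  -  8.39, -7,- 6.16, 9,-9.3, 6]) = [-10, - 9.3, - 8.39, - 7,  -  6.16,  -  1, - 1, - 1/12,  0, 1/2, 1, 3, 6, 6, 6.32 , 9, 9]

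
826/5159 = 118/737 = 0.16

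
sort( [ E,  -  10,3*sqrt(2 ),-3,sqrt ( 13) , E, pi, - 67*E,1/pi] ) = [ - 67*E, - 10, - 3,1/pi , E , E,pi,sqrt(13),3*sqrt(2) ]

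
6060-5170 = 890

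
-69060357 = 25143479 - 94203836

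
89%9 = 8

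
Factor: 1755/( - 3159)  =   - 5/9 = - 3^( - 2)*5^1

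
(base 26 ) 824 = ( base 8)12530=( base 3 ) 21111101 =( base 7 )21634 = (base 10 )5464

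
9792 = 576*17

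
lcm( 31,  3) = 93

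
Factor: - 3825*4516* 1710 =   -  29538027000 =- 2^3*3^4*5^3 * 17^1*19^1* 1129^1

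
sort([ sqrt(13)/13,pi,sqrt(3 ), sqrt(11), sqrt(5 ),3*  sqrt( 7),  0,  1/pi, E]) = [ 0,  sqrt( 13 )/13,  1/pi,  sqrt (3 ) , sqrt( 5 ),E,pi , sqrt(11 ), 3*sqrt( 7)]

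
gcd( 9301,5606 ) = 1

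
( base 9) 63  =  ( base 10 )57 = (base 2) 111001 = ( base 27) 23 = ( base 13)45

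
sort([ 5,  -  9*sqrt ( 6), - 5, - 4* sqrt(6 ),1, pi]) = [ - 9*sqrt( 6),-4*sqrt (6 ) , - 5, 1 , pi,5]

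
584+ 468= 1052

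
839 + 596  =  1435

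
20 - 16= 4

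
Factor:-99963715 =-5^1*1249^1*16007^1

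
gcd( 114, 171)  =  57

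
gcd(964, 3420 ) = 4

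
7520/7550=752/755  =  1.00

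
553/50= 11 + 3/50 = 11.06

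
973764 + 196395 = 1170159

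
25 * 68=1700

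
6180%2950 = 280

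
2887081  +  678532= 3565613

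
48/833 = 48/833 =0.06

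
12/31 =12/31 = 0.39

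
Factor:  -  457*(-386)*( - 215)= - 37926430=- 2^1*5^1*43^1*193^1 * 457^1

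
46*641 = 29486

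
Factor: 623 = 7^1*89^1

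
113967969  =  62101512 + 51866457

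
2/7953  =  2/7953 = 0.00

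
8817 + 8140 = 16957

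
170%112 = 58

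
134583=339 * 397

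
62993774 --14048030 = 77041804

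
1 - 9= - 8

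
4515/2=2257+1/2 = 2257.50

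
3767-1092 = 2675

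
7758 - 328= 7430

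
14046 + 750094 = 764140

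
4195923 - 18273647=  - 14077724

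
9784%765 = 604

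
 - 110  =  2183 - 2293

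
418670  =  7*59810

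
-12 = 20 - 32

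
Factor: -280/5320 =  - 19^( - 1) = - 1/19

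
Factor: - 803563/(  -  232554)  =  2^( - 1) * 3^( - 1)*7^( - 3 )* 113^( - 1)*197^1*4079^1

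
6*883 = 5298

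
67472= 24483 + 42989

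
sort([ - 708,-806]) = [ - 806, - 708]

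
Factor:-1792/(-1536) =7/6 =2^( - 1)* 3^( - 1)  *7^1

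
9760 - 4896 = 4864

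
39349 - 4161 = 35188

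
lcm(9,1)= 9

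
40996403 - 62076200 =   -  21079797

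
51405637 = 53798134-2392497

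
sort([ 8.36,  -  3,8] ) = [ - 3,8, 8.36] 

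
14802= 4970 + 9832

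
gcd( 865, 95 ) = 5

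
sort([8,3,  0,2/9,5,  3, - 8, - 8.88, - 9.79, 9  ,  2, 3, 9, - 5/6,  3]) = [  -  9.79, - 8.88, - 8,- 5/6,  0, 2/9, 2 , 3,3,  3, 3, 5,8, 9,9]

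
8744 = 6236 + 2508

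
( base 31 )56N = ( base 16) 1396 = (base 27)6NJ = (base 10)5014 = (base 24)8GM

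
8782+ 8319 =17101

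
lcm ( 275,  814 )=20350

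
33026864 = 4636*7124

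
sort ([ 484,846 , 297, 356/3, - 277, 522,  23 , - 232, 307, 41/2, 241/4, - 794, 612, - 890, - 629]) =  [ - 890, - 794, - 629, - 277, - 232, 41/2,  23,  241/4,356/3,297, 307, 484, 522,612,  846]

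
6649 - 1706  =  4943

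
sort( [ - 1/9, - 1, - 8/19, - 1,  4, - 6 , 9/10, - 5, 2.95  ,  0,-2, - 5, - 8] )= [ - 8, - 6, -5,-5,  -  2, - 1, - 1 , - 8/19, - 1/9,0,9/10 , 2.95 , 4] 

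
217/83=217/83 = 2.61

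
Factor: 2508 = 2^2 * 3^1 * 11^1*19^1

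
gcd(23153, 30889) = 1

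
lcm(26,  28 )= 364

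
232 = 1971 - 1739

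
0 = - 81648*0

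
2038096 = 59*34544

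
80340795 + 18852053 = 99192848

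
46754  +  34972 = 81726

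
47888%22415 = 3058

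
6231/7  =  6231/7= 890.14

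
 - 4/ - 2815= 4/2815 = 0.00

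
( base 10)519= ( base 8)1007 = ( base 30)H9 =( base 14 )291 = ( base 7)1341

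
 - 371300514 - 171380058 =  - 542680572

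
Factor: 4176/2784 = 3/2 = 2^( - 1)*3^1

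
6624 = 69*96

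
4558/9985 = 4558/9985 = 0.46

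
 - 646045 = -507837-138208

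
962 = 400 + 562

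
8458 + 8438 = 16896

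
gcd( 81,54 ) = 27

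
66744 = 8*8343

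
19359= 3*6453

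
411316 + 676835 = 1088151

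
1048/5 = 209 + 3/5 =209.60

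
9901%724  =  489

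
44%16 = 12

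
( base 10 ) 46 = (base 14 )34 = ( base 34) 1C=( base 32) 1e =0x2E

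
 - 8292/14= - 4146/7 = - 592.29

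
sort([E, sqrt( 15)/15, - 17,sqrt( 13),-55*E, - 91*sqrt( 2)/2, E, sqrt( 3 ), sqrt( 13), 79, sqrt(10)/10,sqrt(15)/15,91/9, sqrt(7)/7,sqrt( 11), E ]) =[ - 55*E, - 91 *sqrt(2)/2, - 17, sqrt( 15 )/15,sqrt( 15)/15,  sqrt( 10)/10, sqrt( 7)/7,sqrt( 3 ),E, E,E, sqrt( 11), sqrt( 13), sqrt( 13), 91/9, 79 ] 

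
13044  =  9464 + 3580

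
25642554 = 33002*777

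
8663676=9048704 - 385028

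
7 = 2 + 5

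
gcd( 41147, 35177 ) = 1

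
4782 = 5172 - 390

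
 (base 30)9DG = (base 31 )8qc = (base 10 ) 8506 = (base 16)213A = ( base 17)1C76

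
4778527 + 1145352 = 5923879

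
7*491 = 3437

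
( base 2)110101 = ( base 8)65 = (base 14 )3b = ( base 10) 53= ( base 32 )1L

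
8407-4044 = 4363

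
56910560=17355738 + 39554822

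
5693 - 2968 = 2725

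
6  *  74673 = 448038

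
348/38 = 174/19 =9.16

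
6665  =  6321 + 344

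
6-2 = 4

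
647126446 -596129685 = 50996761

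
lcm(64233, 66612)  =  1798524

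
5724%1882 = 78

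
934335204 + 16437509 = 950772713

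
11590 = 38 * 305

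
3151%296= 191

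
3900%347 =83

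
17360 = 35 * 496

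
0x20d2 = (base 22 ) h7k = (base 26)cb4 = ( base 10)8402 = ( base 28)AK2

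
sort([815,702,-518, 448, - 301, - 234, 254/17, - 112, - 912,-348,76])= [ - 912, - 518 , - 348,- 301, - 234,-112,254/17,76, 448, 702, 815] 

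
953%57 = 41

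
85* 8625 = 733125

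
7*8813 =61691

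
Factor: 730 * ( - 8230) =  - 6007900 =-2^2*  5^2 * 73^1*823^1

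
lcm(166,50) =4150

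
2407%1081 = 245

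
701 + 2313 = 3014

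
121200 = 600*202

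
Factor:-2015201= - 2015201^1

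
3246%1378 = 490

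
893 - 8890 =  - 7997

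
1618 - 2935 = - 1317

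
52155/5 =10431 = 10431.00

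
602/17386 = 301/8693 = 0.03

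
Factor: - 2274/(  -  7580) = 3/10 = 2^ ( - 1)*3^1*5^( - 1)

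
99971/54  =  1851 + 17/54 =1851.31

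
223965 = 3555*63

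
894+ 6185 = 7079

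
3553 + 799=4352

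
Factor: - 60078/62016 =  - 31/32=- 2^( - 5)* 31^1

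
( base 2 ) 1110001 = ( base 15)78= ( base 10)113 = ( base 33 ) 3E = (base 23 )4L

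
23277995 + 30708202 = 53986197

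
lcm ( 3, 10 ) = 30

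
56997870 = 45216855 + 11781015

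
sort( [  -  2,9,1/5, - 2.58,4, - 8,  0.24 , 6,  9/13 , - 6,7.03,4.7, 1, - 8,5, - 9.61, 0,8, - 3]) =[-9.61, - 8, - 8,  -  6, - 3, - 2.58, - 2,0,1/5 , 0.24,9/13,1, 4,4.7,5,6, 7.03,8 , 9]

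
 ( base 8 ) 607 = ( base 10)391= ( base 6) 1451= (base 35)b6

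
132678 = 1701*78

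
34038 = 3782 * 9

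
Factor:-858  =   - 2^1*3^1*11^1*13^1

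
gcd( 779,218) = 1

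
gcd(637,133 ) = 7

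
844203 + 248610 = 1092813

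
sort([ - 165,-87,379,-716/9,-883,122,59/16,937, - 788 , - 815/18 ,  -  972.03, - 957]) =[ - 972.03,  -  957,-883, - 788,  -  165 ,-87,- 716/9, - 815/18, 59/16,122,379, 937]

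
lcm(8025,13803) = 345075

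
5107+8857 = 13964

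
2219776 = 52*42688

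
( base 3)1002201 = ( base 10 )802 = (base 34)NK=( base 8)1442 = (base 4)30202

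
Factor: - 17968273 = -37^1*59^1*8231^1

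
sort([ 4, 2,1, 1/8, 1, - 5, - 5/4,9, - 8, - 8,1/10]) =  [ - 8, - 8, -5,  -  5/4,  1/10,1/8, 1 , 1, 2,4,9] 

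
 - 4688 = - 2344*2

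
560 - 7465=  - 6905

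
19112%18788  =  324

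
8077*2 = 16154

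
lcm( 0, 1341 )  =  0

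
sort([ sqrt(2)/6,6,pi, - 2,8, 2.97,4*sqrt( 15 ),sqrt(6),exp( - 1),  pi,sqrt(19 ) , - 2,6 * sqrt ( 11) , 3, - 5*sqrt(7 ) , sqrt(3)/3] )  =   [-5*sqrt(7), - 2, - 2, sqrt(2) /6 , exp( - 1),sqrt( 3)/3, sqrt(6), 2.97,  3, pi, pi, sqrt(19),6, 8, 4*sqrt(15),  6*sqrt (11)]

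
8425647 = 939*8973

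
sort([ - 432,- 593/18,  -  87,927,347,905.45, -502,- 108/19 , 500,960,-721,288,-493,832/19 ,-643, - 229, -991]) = [ - 991,-721,-643,- 502, - 493, - 432, - 229, - 87, - 593/18, - 108/19, 832/19,288,347, 500, 905.45 , 927, 960]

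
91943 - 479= 91464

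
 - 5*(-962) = 4810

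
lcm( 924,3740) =78540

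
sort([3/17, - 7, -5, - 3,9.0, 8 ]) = [ - 7, - 5, - 3,3/17,8,9.0]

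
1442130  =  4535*318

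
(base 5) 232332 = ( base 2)10000100010011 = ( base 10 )8467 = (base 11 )63A8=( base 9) 12547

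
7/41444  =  7/41444 = 0.00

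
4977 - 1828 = 3149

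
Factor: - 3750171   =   - 3^1*1250057^1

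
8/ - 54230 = - 1+27111/27115  =  - 0.00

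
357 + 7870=8227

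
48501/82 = 591 + 39/82 = 591.48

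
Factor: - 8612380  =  -2^2*5^1*7^1*227^1*271^1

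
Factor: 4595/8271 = 3^ ( -2)*5^1= 5/9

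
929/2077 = 929/2077=0.45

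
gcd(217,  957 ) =1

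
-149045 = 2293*(-65 )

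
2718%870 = 108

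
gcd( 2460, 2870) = 410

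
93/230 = 93/230 =0.40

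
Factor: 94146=2^1*3^1* 13^1 * 17^1*71^1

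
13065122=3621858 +9443264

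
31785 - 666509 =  - 634724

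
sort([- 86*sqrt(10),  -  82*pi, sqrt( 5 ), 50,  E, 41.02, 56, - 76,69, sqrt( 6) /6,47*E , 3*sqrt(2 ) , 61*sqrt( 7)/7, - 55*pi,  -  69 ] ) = [ - 86*sqrt(10),- 82*pi , - 55*pi, - 76, - 69 , sqrt(6 )/6,sqrt(5 ), E , 3*sqrt( 2 ),61*sqrt( 7)/7, 41.02 , 50,56, 69 , 47  *E]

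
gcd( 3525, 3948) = 141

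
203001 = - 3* ( - 67667) 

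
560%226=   108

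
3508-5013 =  - 1505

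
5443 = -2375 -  - 7818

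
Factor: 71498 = 2^1*7^1*5107^1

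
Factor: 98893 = 98893^1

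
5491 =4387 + 1104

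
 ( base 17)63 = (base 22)4h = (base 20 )55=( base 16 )69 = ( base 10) 105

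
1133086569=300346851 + 832739718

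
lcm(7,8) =56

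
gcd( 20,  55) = 5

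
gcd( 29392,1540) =44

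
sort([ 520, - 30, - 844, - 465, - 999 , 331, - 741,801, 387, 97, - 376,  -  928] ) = [ - 999, - 928, - 844, - 741, - 465, - 376, - 30,97,331,  387,520,801 ] 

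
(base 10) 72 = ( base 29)2e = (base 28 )2G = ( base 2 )1001000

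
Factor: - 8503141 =-8503141^1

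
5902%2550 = 802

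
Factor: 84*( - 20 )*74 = -124320 = - 2^5*3^1 *5^1*7^1*37^1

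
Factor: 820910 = 2^1*5^1*103^1*797^1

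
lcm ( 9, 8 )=72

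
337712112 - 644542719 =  - 306830607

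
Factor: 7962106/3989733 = 2^1*3^ (-1 )*11^(  -  2)*29^( - 1 )*103^1 *379^(-1)* 38651^1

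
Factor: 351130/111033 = 2^1*3^( - 2)*5^1*13^(-1 ) * 37^1 = 370/117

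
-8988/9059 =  - 8988/9059 = - 0.99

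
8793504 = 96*91599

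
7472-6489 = 983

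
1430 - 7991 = - 6561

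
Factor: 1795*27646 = 2^1*5^1*23^1*359^1*601^1 = 49624570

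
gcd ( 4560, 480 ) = 240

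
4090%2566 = 1524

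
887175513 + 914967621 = 1802143134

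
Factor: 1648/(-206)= - 8=-2^3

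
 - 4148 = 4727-8875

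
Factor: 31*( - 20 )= - 620 = - 2^2*5^1*31^1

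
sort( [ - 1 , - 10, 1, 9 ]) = [  -  10, - 1 , 1,9]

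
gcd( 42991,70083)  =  13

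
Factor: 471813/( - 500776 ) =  - 2^(  -  3 )*3^1*62597^ ( - 1 )*157271^1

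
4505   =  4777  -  272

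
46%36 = 10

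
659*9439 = 6220301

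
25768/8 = 3221 = 3221.00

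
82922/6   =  41461/3 = 13820.33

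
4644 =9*516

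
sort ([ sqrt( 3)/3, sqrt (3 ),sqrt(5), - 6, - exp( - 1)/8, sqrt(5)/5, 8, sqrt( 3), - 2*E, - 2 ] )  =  [ - 6 , - 2*E, - 2, - exp ( - 1)/8, sqrt (5 )/5,sqrt (3)/3, sqrt(3),  sqrt (3),sqrt( 5), 8]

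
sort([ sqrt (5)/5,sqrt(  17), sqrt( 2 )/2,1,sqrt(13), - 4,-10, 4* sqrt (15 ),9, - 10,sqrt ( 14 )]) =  [-10,  -  10, - 4, sqrt(5 ) /5,sqrt(2 )/2,1,sqrt ( 13 ), sqrt( 14 ),  sqrt(17 ) , 9,4*sqrt( 15) ] 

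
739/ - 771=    - 739/771 = - 0.96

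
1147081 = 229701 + 917380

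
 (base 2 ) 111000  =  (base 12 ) 48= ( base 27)22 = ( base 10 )56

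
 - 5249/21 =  - 250 + 1/21 = -  249.95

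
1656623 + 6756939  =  8413562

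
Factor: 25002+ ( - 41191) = -16189^1  =  -16189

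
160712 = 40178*4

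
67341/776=86 + 605/776 = 86.78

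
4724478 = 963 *4906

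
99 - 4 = 95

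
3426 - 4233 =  - 807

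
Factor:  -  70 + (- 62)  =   - 2^2*3^1*11^1 =- 132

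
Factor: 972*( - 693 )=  - 673596  =  - 2^2* 3^7*7^1*11^1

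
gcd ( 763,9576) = 7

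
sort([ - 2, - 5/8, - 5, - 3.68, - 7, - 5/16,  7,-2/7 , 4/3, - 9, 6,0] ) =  [ - 9 , - 7, - 5 , - 3.68, - 2, - 5/8, - 5/16, - 2/7 , 0,4/3 , 6,7 ] 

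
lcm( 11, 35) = 385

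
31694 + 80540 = 112234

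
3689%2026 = 1663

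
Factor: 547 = 547^1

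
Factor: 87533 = 17^1*19^1 *271^1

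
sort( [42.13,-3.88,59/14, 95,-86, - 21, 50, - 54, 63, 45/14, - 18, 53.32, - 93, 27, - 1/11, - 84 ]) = [ - 93, - 86,- 84,-54,- 21,-18 , - 3.88,  -  1/11,45/14,  59/14, 27,42.13,50, 53.32, 63,95 ]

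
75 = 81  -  6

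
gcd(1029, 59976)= 147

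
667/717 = 667/717 = 0.93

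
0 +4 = 4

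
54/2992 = 27/1496 = 0.02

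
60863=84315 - 23452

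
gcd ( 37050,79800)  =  2850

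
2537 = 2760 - 223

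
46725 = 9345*5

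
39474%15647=8180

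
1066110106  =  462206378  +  603903728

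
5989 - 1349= 4640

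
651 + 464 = 1115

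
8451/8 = 1056  +  3/8 = 1056.38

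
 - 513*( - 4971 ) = 2550123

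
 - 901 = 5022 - 5923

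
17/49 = 17/49=0.35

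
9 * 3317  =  29853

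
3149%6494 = 3149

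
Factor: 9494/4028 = 4747/2014 = 2^(-1 )*19^( - 1 )*47^1*53^ ( - 1 )*101^1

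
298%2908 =298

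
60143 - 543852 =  - 483709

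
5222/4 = 1305 +1/2 = 1305.50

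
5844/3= 1948 =1948.00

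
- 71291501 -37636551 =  - 108928052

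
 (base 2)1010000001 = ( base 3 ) 212202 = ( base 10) 641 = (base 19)1EE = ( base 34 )it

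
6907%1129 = 133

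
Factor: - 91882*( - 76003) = 6983307646 = 2^1*7^1*6563^1*76003^1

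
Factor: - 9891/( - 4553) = 63/29 =3^2 * 7^1*29^( - 1)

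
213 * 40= 8520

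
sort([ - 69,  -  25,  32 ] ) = [ - 69, - 25, 32]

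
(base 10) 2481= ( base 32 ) 2DH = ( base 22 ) 52h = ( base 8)4661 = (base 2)100110110001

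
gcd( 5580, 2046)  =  186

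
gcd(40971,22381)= 1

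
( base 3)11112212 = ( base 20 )85H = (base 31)3E0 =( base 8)6365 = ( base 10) 3317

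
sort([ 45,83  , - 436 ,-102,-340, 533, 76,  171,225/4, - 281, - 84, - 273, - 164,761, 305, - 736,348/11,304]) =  [ - 736, - 436, - 340, - 281, - 273,  -  164, - 102, - 84,348/11 , 45,225/4,76,83,171,304 , 305,533,761]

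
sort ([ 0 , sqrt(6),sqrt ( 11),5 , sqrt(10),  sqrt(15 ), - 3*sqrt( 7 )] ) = [ - 3*sqrt (7), 0,sqrt(6),sqrt( 10), sqrt( 11),sqrt ( 15 ),5 ] 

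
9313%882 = 493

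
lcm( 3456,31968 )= 127872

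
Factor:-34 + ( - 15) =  -49 = - 7^2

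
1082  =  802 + 280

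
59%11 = 4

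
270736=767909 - 497173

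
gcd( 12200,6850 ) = 50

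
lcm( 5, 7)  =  35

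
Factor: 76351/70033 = 11^2*59^(-1)*631^1*1187^(  -  1) 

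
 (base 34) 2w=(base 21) 4G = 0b1100100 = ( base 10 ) 100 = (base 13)79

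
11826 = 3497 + 8329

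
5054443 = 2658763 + 2395680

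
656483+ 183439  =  839922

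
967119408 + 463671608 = 1430791016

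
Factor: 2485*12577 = 5^1*7^1*71^1*12577^1 = 31253845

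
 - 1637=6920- 8557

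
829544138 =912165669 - 82621531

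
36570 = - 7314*( - 5)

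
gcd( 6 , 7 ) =1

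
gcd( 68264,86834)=2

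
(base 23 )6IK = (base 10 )3608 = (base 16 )E18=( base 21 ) 83H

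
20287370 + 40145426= 60432796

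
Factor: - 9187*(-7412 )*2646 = 180176840424 = 2^3*3^3*7^2*17^1*109^1*9187^1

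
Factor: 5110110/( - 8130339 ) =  - 2^1*5^1*7^( -1 )*23^( - 1)*31^( - 1 )*181^( - 1)*56779^1 = - 567790/903371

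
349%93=70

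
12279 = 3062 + 9217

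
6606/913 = 7 +215/913=7.24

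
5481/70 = 783/10 = 78.30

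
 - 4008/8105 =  -4008/8105= -0.49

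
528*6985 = 3688080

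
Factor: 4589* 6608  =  30324112 = 2^4*7^1*13^1*59^1*353^1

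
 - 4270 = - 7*610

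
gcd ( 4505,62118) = 17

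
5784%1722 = 618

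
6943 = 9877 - 2934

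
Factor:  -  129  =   - 3^1*43^1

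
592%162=106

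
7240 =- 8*( - 905)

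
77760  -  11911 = 65849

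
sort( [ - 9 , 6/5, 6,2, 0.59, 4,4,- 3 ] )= [- 9, - 3, 0.59,6/5, 2,  4, 4,6 ]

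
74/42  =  37/21 = 1.76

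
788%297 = 194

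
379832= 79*4808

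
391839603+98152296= 489991899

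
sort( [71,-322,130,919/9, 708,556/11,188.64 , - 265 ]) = [  -  322,-265,556/11,71,919/9, 130, 188.64,708]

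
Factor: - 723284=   -2^2 * 73^1*2477^1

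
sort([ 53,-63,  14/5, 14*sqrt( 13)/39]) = [-63 , 14*sqrt(13)/39, 14/5 , 53] 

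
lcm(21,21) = 21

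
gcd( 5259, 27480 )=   3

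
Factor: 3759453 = 3^9*191^1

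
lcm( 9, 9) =9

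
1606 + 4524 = 6130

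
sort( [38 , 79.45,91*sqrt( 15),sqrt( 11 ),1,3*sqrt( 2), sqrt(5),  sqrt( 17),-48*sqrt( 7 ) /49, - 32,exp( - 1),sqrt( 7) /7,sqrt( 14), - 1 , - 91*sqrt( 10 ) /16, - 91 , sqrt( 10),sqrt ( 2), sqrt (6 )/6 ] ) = [ - 91,-32,-91*sqrt( 10 )/16, - 48*sqrt( 7 )/49, - 1,exp( - 1), sqrt( 7)/7, sqrt(6)/6, 1,sqrt( 2),sqrt(5 ),sqrt( 10),sqrt(11), sqrt( 14 ),sqrt (17 ),3*sqrt( 2),38,79.45,  91*sqrt( 15)]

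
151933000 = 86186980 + 65746020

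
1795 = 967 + 828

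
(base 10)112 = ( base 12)94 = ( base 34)3A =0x70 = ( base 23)4K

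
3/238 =3/238 = 0.01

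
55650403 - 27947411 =27702992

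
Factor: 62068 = 2^2*59^1 * 263^1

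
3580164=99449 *36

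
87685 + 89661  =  177346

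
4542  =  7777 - 3235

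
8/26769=8/26769 = 0.00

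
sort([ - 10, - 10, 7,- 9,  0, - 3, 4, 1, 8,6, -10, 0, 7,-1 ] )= [ - 10,  -  10,- 10, -9,  -  3, - 1, 0, 0, 1,  4,6, 7,  7, 8 ] 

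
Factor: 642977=642977^1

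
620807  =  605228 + 15579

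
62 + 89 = 151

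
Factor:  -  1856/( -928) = 2^1 = 2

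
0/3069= 0=0.00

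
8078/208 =38 + 87/104 = 38.84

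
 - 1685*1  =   - 1685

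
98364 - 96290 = 2074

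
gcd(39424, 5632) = 5632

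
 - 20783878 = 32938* ( - 631)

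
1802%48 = 26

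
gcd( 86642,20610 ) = 2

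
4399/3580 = 1 + 819/3580 = 1.23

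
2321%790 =741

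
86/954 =43/477 = 0.09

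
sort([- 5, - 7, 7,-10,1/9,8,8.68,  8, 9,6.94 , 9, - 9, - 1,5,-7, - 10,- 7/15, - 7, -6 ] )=[ - 10, - 10, - 9,  -  7, - 7, - 7, - 6,  -  5, - 1,  -  7/15 , 1/9, 5,6.94,7, 8, 8,8.68,9,9 ]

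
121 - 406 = - 285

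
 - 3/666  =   - 1  +  221/222=- 0.00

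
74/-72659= - 74/72659=- 0.00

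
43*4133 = 177719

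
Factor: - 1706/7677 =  - 2/9 = - 2^1* 3^( - 2) 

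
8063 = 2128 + 5935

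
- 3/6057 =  - 1/2019= - 0.00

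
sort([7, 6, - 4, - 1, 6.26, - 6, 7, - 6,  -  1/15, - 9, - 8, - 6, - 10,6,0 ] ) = [ - 10, - 9, - 8, - 6,-6, - 6,-4, - 1, - 1/15, 0,6, 6,6.26, 7, 7]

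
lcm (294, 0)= 0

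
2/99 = 2/99 = 0.02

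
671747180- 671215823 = 531357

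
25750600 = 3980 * 6470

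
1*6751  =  6751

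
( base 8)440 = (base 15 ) 143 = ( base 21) df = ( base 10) 288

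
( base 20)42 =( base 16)52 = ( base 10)82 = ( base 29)2O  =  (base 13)64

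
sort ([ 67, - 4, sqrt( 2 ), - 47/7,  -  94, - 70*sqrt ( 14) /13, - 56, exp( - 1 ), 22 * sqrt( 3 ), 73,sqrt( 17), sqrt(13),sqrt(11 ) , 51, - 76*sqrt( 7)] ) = [ - 76*sqrt( 7 ), - 94, - 56, - 70*sqrt ( 14 )/13,  -  47/7, - 4,exp( - 1),  sqrt( 2 ),  sqrt(11),sqrt(13 ),sqrt( 17),22*sqrt ( 3),51,67,73]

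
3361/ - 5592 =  - 3361/5592 = - 0.60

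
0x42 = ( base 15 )46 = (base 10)66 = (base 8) 102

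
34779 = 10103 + 24676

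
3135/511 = 3135/511= 6.14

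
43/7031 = 43/7031 = 0.01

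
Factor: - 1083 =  - 3^1*19^2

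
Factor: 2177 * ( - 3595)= - 5^1*7^1*311^1*719^1 =-7826315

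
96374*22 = 2120228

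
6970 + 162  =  7132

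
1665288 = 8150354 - 6485066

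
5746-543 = 5203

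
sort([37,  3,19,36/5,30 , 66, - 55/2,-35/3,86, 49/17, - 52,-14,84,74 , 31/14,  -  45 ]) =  [ - 52, - 45, - 55/2 ,  -  14, - 35/3, 31/14,49/17, 3,36/5,19, 30,  37, 66 , 74,84,86 ] 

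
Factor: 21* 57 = 1197 = 3^2*7^1 * 19^1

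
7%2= 1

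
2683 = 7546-4863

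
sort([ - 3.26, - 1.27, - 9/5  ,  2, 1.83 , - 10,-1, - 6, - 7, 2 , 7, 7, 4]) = [ -10, - 7,  -  6,-3.26,  -  9/5,-1.27, - 1,1.83, 2,2, 4, 7,7]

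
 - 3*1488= - 4464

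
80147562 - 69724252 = 10423310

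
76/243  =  76/243=0.31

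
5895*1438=8477010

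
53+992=1045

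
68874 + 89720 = 158594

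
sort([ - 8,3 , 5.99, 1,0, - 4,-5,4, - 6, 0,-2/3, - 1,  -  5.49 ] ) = [  -  8,-6,  -  5.49,  -  5, - 4,  -  1, - 2/3,0,0 , 1,3,4,5.99] 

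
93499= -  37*(-2527 )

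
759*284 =215556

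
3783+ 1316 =5099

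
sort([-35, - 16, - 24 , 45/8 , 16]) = [ -35, - 24,  -  16,45/8,16 ] 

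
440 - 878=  - 438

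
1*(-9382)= - 9382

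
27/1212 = 9/404 = 0.02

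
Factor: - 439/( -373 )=373^ ( - 1)*439^1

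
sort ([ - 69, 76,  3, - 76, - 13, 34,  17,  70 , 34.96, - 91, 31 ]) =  [-91, - 76,  -  69, - 13 , 3,17,31,34,  34.96 , 70,76]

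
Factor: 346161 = 3^1*19^1*6073^1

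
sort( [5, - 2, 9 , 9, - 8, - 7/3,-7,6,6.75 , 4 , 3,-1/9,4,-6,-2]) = [ - 8,  -  7,-6,-7/3,  -  2,-2, - 1/9,3,4,4, 5, 6,6.75, 9, 9 ]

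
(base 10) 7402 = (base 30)86M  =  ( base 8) 16352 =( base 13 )34A5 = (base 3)101011011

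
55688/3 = 55688/3= 18562.67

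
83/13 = 6 + 5/13 = 6.38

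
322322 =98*3289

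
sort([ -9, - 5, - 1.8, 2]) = [ - 9, - 5  , -1.8,  2] 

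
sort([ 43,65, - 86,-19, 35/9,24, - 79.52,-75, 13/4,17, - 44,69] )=[ - 86, - 79.52 , - 75, - 44,-19,13/4, 35/9,17,24, 43,65,69]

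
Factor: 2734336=2^8*11^1 * 971^1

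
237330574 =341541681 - 104211107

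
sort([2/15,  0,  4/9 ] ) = [ 0 , 2/15,4/9 ] 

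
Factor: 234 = 2^1*3^2*13^1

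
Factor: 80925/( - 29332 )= - 2^( - 2) *3^1*5^2*13^1 * 83^1*7333^ ( - 1)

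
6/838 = 3/419 = 0.01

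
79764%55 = 14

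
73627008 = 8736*8428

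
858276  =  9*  95364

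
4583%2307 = 2276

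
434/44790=217/22395 = 0.01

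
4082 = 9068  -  4986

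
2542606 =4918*517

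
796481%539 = 378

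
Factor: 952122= 2^1*3^1*89^1*1783^1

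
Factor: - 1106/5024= - 2^(-4 )*7^1 * 79^1*157^(-1) = -553/2512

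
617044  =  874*706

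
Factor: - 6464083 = - 6464083^1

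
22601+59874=82475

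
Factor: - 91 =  - 7^1*13^1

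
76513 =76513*1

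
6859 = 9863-3004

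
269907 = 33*8179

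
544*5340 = 2904960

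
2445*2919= 7136955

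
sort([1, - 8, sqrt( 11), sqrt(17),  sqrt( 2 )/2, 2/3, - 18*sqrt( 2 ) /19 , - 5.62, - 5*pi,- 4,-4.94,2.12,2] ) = [-5*pi, - 8, - 5.62, - 4.94, - 4 ,  -  18*sqrt(2)/19, 2/3, sqrt( 2 ) /2,1,2,2.12, sqrt( 11 ) , sqrt ( 17)]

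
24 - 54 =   -  30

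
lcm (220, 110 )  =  220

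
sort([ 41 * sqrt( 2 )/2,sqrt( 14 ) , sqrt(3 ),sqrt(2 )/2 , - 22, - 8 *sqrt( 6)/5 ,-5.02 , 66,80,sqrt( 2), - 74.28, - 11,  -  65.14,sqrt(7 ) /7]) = [ - 74.28, - 65.14 , - 22,-11, - 5.02,-8 * sqrt(6)/5, sqrt( 7 ) /7 , sqrt( 2 ) /2,sqrt (2 ),  sqrt(3 ),sqrt( 14),41 *sqrt( 2)/2, 66,80]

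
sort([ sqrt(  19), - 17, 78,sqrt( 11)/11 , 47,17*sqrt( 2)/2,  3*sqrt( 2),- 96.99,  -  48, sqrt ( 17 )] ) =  [-96.99,  -  48,  -  17, sqrt( 11 )/11,sqrt ( 17), 3 * sqrt( 2), sqrt( 19 ),17*sqrt (2)/2,47, 78]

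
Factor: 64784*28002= 1814081568= 2^5*3^1 * 13^1*359^1 * 4049^1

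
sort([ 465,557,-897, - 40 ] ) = [ - 897,  -  40, 465,557] 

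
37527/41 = 915 + 12/41= 915.29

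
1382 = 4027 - 2645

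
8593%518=305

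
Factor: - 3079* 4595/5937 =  - 3^( - 1 )*5^1*919^1*1979^( - 1) * 3079^1 = - 14148005/5937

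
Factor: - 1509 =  - 3^1*503^1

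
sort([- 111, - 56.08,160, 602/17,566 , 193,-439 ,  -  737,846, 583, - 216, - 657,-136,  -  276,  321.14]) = [-737,  -  657 ,-439, - 276 , - 216,  -  136 , - 111, - 56.08, 602/17, 160, 193,321.14,566, 583 , 846]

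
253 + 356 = 609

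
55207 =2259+52948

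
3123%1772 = 1351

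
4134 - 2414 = 1720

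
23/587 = 23/587=0.04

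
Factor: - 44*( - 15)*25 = 16500 = 2^2*3^1 *5^3*11^1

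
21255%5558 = 4581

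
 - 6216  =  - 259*24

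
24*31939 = 766536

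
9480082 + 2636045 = 12116127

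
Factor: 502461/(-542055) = -3^1*5^(-1)*36137^( - 1 )*55829^1 = - 167487/180685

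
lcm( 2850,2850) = 2850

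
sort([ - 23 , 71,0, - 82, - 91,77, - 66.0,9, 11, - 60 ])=[  -  91, - 82,-66.0,-60, - 23, 0, 9,11, 71,77 ] 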